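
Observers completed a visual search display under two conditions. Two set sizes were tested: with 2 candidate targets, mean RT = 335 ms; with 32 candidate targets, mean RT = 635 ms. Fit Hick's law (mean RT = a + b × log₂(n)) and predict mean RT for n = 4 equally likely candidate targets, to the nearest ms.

Fit slope and intercept:
  b = (635 − 335) / (log₂ 32 − log₂ 2) = 300 / (5 − 1) = 75 ms/bit
  a = 335 − 75 × 1 = 260 ms
Then RT(4) = 260 + 75 × log₂ 4 = 260 + 75 × 2 ≈ 410.000 ms.

410 ms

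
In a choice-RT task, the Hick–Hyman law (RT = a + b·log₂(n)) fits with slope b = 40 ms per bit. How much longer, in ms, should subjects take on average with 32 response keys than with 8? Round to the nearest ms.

80 ms

The intercept a cancels: ΔRT = b·(log₂ n₂ − log₂ n₁) = b·log₂(n₂/n₁).
log₂(32) − log₂(8) = log₂(32/8) = log₂(4) = 2.
ΔRT = 40 × 2.0000 = 80.000 ms.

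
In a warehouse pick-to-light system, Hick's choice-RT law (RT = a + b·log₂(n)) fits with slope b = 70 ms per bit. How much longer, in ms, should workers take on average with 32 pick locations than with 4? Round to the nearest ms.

The intercept a cancels: ΔRT = b·(log₂ n₂ − log₂ n₁) = b·log₂(n₂/n₁).
log₂(32) − log₂(4) = log₂(32/4) = log₂(8) = 3.
ΔRT = 70 × 3.0000 = 210.000 ms.

210 ms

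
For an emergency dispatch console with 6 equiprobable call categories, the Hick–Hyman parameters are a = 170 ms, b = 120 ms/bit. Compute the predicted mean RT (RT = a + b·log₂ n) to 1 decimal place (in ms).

log₂(6) = 2.5850 bits, so RT = 170 + 120 × 2.5850 ≈ 480.196 ms.

480.2 ms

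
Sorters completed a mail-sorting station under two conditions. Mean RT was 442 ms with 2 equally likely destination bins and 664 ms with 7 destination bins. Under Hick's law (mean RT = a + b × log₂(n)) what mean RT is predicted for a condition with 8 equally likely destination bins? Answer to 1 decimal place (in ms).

With log₂ n on the abscissa the relation is linear; from the two conditions:
  b = (664 − 442) / (log₂ 7 − log₂ 2) = 222 / (2.8074 − 1) = 122.831 ms/bit
  a = 442 − 122.831 × 1 = 319.169 ms
Then RT(8) = 319.169 + 122.831 × log₂ 8 = 319.169 + 122.831 × 3 ≈ 687.663 ms.

687.7 ms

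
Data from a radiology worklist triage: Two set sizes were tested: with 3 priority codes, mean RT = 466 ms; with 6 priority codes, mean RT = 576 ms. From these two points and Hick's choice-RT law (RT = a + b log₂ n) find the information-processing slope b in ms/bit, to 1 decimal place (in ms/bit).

Slope: b = (576 − 466) / (log₂ 6 − log₂ 3) = 110/1.0000 = 110.000 ms/bit.

110.0 ms/bit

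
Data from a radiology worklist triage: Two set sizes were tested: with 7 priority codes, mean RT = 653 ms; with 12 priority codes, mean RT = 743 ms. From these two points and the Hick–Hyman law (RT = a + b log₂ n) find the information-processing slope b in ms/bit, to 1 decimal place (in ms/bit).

115.7 ms/bit

The slope on a log₂ axis is (743 − 653) / (3.5850 − 2.8074) = 115.740 ms/bit.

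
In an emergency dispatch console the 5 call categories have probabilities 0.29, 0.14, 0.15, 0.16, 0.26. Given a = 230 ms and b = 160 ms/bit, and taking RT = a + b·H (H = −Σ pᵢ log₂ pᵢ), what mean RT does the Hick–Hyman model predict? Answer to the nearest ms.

H = 0.29·log₂(1/0.29) + 0.14·log₂(1/0.14) + 0.15·log₂(1/0.15) + 0.16·log₂(1/0.16) + 0.26·log₂(1/0.26) = 2.2539 bits.
RT = 230 + 160 × 2.2539 = 590.62 ms.

591 ms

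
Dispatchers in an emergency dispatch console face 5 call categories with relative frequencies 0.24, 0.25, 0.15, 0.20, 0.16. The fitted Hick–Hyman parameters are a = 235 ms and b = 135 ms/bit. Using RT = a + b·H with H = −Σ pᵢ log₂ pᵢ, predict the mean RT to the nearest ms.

Entropy contributions −pᵢ log₂ pᵢ: 0.4941, 0.5000, 0.4105, 0.4644, 0.4230; sum H = 2.2921 bits.
RT = a + bH = 235 + 135·2.2921 = 544.43 ms.

544 ms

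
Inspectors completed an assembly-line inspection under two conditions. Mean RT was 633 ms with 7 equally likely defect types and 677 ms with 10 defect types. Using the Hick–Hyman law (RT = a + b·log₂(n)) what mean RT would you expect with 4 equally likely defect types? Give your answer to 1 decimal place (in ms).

RT is linear in log₂ n, so two points fix the line:
  b = (677 − 633) / (log₂ 10 − log₂ 7) = 44 / (3.3219 − 2.8074) = 85.508 ms/bit
  a = 633 − 85.508 × 2.8074 = 392.949 ms
Then RT(4) = 392.949 + 85.508 × log₂ 4 = 392.949 + 85.508 × 2 ≈ 563.965 ms.

564.0 ms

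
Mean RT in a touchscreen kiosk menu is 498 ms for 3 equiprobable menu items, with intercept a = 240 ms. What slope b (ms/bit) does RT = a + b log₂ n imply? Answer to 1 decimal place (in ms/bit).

162.8 ms/bit

3 alternatives carry log₂ 3 = 1.5850 bits; the choice cost is 498 − 240 = 258 ms, so b = 258/1.5850 = 162.780 ms/bit.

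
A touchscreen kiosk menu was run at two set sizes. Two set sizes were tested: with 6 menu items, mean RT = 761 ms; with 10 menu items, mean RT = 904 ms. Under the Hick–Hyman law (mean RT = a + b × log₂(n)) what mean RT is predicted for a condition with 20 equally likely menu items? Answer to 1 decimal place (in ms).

1098.0 ms

With log₂ n on the abscissa the relation is linear; from the two conditions:
  b = (904 − 761) / (log₂ 10 − log₂ 6) = 143 / (3.3219 − 2.5850) = 194.039 ms/bit
  a = 761 − 194.039 × 2.5850 = 259.417 ms
Then RT(20) = 259.417 + 194.039 × log₂ 20 = 259.417 + 194.039 × 4.3219 ≈ 1098.039 ms.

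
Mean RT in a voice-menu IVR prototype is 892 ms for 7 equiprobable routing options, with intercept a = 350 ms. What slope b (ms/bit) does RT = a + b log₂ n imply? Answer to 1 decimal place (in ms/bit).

b = (892 − 350) / log₂(7) = 542 / 2.8074 = 193.064 ms/bit.

193.1 ms/bit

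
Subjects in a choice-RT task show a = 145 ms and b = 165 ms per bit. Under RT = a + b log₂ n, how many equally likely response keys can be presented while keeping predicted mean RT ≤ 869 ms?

20

Set 145 + 165·log₂ n ≤ 869 → log₂ n ≤ (869 − 145)/165 = 4.3879.
So n ≤ 2^4.3879 = 20.935; the largest integer n is 20.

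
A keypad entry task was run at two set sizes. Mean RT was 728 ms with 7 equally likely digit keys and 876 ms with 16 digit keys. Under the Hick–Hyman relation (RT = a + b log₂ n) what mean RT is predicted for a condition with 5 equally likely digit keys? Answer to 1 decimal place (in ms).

RT is linear in log₂ n, so two points fix the line:
  b = (876 − 728) / (log₂ 16 − log₂ 7) = 148 / (4 − 2.8074) = 124.094 ms/bit
  a = 728 − 124.094 × 2.8074 = 379.624 ms
Then RT(5) = 379.624 + 124.094 × log₂ 5 = 379.624 + 124.094 × 2.3219 ≈ 667.761 ms.

667.8 ms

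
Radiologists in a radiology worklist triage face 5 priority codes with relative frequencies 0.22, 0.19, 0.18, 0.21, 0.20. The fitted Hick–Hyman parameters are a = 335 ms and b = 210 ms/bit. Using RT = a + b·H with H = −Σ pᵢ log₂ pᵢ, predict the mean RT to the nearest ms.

822 ms

H = 0.22·log₂(1/0.22) + 0.19·log₂(1/0.19) + 0.18·log₂(1/0.18) + 0.21·log₂(1/0.21) + 0.20·log₂(1/0.20) = 2.3183 bits.
RT = 335 + 210 × 2.3183 = 821.85 ms.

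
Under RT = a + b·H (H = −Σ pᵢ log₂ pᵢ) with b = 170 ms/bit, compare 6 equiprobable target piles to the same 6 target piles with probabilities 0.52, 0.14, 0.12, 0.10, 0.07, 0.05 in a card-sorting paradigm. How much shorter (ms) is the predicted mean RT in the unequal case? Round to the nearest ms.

87 ms

The RT saving is b·ΔH. Equiprobable H₀ = log₂(6) = 2.5850 bits; with the given probabilities H = 2.0716 bits.
b·(H₀ − H) = 170 × (2.5850 − 2.0716) = 87.27 ms.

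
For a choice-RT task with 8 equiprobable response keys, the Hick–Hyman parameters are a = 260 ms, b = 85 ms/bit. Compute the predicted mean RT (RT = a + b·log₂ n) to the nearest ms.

log₂(8) = 3 bits, so RT = 260 + 85 × 3 ≈ 515.000 ms.

515 ms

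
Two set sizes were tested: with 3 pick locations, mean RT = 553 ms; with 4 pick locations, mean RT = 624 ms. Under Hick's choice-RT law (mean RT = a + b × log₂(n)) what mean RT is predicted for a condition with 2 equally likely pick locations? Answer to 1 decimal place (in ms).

Solve the two-equation system in a and b:
  b = (624 − 553) / (log₂ 4 − log₂ 3) = 71 / (2 − 1.5850) = 171.069 ms/bit
  a = 553 − 171.069 × 1.5850 = 281.862 ms
Then RT(2) = 281.862 + 171.069 × log₂ 2 = 281.862 + 171.069 × 1 ≈ 452.931 ms.

452.9 ms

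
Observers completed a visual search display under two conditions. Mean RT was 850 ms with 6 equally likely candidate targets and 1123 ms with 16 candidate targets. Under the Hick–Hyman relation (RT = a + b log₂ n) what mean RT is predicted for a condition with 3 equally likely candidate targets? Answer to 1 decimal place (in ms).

657.1 ms

RT is linear in log₂ n, so two points fix the line:
  b = (1123 − 850) / (log₂ 16 − log₂ 6) = 273 / (4 − 2.5850) = 192.928 ms/bit
  a = 850 − 192.928 × 2.5850 = 351.289 ms
Then RT(3) = 351.289 + 192.928 × log₂ 3 = 351.289 + 192.928 × 1.5850 ≈ 657.072 ms.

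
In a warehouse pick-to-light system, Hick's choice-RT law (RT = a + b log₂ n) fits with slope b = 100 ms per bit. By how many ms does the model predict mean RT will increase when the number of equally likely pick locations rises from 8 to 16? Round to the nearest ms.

100 ms

The intercept a cancels: ΔRT = b·(log₂ n₂ − log₂ n₁) = b·log₂(n₂/n₁).
log₂(16) − log₂(8) = log₂(16/8) = log₂(2) = 1.
ΔRT = 100 × 1.0000 = 100.000 ms.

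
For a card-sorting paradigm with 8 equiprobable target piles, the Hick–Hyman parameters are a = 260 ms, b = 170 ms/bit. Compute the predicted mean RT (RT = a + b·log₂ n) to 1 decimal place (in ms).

770.0 ms

log₂(8) = 3 bits, so RT = 260 + 170 × 3 ≈ 770.000 ms.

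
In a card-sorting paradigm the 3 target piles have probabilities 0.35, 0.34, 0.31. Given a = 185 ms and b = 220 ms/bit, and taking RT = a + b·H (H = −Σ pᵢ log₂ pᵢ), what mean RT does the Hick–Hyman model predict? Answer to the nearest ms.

Entropy contributions −pᵢ log₂ pᵢ: 0.5301, 0.5292, 0.5238; sum H = 1.5831 bits.
RT = a + bH = 185 + 220·1.5831 = 533.28 ms.

533 ms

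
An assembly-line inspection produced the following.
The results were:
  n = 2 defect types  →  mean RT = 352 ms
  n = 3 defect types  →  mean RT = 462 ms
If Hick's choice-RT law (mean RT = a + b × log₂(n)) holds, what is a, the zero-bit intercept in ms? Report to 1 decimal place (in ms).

The slope on a log₂ axis is (462 − 352) / (1.5850 − 1) = 188.046 ms/bit.
a = RT₁ − b·log₂ n₁ = 352 − 188.046 × 1 = 163.954 ms.

164.0 ms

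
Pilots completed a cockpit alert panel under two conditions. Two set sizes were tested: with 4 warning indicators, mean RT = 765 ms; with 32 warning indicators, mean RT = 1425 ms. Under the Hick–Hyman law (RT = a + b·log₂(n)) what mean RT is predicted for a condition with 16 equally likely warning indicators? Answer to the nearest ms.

RT is linear in log₂ n, so two points fix the line:
  b = (1425 − 765) / (log₂ 32 − log₂ 4) = 660 / (5 − 2) = 220 ms/bit
  a = 765 − 220 × 2 = 325 ms
Then RT(16) = 325 + 220 × log₂ 16 = 325 + 220 × 4 ≈ 1205.000 ms.

1205 ms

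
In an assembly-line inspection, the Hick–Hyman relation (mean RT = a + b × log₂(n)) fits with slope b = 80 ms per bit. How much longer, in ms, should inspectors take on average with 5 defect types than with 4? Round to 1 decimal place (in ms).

Only the slope matters, since a is common to both: ΔRT = b·log₂(n₂/n₁).
log₂(5) − log₂(4) = 2.3219 − 2 = 0.3219.
ΔRT = 80 × 0.3219 = 25.754 ms.

25.8 ms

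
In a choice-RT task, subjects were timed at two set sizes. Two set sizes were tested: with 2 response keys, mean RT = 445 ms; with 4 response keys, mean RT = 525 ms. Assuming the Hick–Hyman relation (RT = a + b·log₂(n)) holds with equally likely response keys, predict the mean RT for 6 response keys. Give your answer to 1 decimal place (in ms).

Solve the two-equation system in a and b:
  b = (525 − 445) / (log₂ 4 − log₂ 2) = 80 / (2 − 1) = 80.000 ms/bit
  a = 445 − 80.000 × 1 = 365.000 ms
Then RT(6) = 365.000 + 80.000 × log₂ 6 = 365.000 + 80.000 × 2.5850 ≈ 571.797 ms.

571.8 ms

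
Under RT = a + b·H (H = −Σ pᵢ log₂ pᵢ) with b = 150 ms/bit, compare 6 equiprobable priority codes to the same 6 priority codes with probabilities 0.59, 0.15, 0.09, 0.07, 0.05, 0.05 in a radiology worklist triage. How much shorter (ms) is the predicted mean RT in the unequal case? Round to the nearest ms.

The RT saving is b·ΔH. Equiprobable H₀ = log₂(6) = 2.5850 bits; with the given probabilities H = 1.8731 bits.
b·(H₀ − H) = 150 × (2.5850 − 1.8731) = 106.79 ms.

107 ms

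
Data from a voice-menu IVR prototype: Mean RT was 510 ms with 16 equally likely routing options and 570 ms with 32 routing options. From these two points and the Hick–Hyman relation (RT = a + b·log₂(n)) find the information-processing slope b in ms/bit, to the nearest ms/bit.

60 ms/bit

b = (RT₂ − RT₁)/(log₂ n₂ − log₂ n₁) = (570 − 510)/(5 − 4) = 60 ms/bit.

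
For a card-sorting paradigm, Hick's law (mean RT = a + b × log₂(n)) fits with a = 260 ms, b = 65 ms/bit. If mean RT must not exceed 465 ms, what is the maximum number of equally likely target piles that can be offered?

Information budget: (465 − 260)/65 = 3.1538 bits, so n ≤ 2^3.1538 = 8.900 → at most 8.

8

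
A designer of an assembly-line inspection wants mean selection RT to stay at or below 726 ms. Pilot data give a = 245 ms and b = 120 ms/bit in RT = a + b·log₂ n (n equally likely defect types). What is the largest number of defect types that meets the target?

16

Information budget: (726 − 245)/120 = 4.0083 bits, so n ≤ 2^4.0083 = 16.093 → at most 16.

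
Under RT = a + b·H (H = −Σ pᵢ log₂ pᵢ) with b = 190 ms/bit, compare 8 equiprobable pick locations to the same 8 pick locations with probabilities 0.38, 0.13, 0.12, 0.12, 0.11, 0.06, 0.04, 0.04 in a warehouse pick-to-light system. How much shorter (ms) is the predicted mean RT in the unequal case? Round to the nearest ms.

Equiprobable entropy H₀ = log₂ 8 = 3.0000 bits.
Skewed entropy H = −Σ pᵢ log₂ pᵢ = 2.6126 bits.
ΔRT = b·(H₀ − H) = 190 × 0.3874 = 73.61 ms.

74 ms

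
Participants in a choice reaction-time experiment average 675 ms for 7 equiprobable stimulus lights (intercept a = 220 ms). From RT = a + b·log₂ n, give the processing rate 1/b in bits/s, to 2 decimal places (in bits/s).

6.17 bits/s

b = (675 − 220)/log₂ 7 = 455/2.8074 = 162.074 ms per bit = 0.16207 s/bit; the reciprocal is 6.170 bits/s.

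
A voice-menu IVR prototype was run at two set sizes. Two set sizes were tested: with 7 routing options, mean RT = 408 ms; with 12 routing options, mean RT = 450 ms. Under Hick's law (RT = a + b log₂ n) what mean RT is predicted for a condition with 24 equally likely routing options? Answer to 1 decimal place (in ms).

Solve the two-equation system in a and b:
  b = (450 − 408) / (log₂ 12 − log₂ 7) = 42 / (3.5850 − 2.8074) = 54.012 ms/bit
  a = 408 − 54.012 × 2.8074 = 256.370 ms
Then RT(24) = 256.370 + 54.012 × log₂ 24 = 256.370 + 54.012 × 4.5850 ≈ 504.012 ms.

504.0 ms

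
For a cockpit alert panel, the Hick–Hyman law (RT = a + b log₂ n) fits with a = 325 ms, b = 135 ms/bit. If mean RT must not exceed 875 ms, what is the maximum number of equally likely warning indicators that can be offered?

16

Set 325 + 135·log₂ n ≤ 875 → log₂ n ≤ (875 − 325)/135 = 4.0741.
So n ≤ 2^4.0741 = 16.843; the largest integer n is 16.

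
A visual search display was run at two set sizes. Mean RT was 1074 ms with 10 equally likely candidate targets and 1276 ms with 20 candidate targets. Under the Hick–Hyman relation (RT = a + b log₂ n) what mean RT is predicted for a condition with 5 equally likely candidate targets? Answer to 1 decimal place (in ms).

With log₂ n on the abscissa the relation is linear; from the two conditions:
  b = (1276 − 1074) / (log₂ 20 − log₂ 10) = 202 / (4.3219 − 3.3219) = 202.000 ms/bit
  a = 1074 − 202.000 × 3.3219 = 402.971 ms
Then RT(5) = 402.971 + 202.000 × log₂ 5 = 402.971 + 202.000 × 2.3219 ≈ 872.000 ms.

872.0 ms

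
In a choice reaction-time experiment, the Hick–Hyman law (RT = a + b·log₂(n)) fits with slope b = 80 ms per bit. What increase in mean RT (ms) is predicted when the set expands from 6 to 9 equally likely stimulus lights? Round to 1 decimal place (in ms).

The intercept a cancels: ΔRT = b·(log₂ n₂ − log₂ n₁) = b·log₂(n₂/n₁).
log₂(9) − log₂(6) = 3.1699 − 2.5850 = 0.5850.
ΔRT = 80 × 0.5850 = 46.797 ms.

46.8 ms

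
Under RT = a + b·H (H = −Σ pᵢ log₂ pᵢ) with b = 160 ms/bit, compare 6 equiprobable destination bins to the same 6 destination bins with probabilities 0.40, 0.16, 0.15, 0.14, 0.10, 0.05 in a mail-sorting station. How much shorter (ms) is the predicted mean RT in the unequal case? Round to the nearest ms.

Equiprobable entropy H₀ = log₂ 6 = 2.5850 bits.
Skewed entropy H = −Σ pᵢ log₂ pᵢ = 2.3077 bits.
ΔRT = b·(H₀ − H) = 160 × 0.2772 = 44.36 ms.

44 ms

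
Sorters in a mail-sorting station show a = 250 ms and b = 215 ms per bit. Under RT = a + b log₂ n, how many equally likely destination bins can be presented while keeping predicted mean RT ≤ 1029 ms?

12

215·log₂ n ≤ 1029 − 250 = 779, giving log₂ n ≤ 3.6233 and n ≤ 12.323. The largest whole number is 12.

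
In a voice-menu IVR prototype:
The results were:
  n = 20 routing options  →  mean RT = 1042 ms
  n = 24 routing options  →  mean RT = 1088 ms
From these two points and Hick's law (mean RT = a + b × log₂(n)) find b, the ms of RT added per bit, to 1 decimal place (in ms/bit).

174.9 ms/bit

The slope on a log₂ axis is (1088 − 1042) / (4.5850 − 4.3219) = 174.882 ms/bit.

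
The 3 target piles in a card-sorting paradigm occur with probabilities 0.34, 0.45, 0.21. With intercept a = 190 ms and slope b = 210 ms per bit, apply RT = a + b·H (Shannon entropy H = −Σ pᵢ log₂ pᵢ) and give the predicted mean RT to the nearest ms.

Entropy contributions −pᵢ log₂ pᵢ: 0.5292, 0.5184, 0.4728; sum H = 1.5204 bits.
RT = a + bH = 190 + 210·1.5204 = 509.28 ms.

509 ms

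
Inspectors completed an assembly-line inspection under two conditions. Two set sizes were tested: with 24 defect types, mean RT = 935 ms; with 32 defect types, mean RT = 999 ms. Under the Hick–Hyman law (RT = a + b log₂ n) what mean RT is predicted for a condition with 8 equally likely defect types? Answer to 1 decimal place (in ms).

RT is linear in log₂ n, so two points fix the line:
  b = (999 − 935) / (log₂ 32 − log₂ 24) = 64 / (5 − 4.5850) = 154.203 ms/bit
  a = 935 − 154.203 × 4.5850 = 227.985 ms
Then RT(8) = 227.985 + 154.203 × log₂ 8 = 227.985 + 154.203 × 3 ≈ 690.594 ms.

690.6 ms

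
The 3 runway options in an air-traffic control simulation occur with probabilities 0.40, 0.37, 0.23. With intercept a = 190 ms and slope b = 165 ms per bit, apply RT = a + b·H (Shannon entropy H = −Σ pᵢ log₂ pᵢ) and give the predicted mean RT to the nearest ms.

445 ms

Entropy contributions −pᵢ log₂ pᵢ: 0.5288, 0.5307, 0.4877; sum H = 1.5472 bits.
RT = a + bH = 190 + 165·1.5472 = 445.28 ms.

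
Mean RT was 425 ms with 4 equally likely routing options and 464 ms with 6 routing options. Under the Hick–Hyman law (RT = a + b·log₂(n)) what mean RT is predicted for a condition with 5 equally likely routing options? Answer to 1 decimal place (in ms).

446.5 ms

Solve the two-equation system in a and b:
  b = (464 − 425) / (log₂ 6 − log₂ 4) = 39 / (2.5850 − 2) = 66.671 ms/bit
  a = 425 − 66.671 × 2 = 291.658 ms
Then RT(5) = 291.658 + 66.671 × log₂ 5 = 291.658 + 66.671 × 2.3219 ≈ 446.463 ms.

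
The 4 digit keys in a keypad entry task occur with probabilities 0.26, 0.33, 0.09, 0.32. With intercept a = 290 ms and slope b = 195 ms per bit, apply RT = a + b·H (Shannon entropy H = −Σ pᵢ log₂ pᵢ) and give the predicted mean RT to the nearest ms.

655 ms

Entropy contributions −pᵢ log₂ pᵢ: 0.5053, 0.5278, 0.3127, 0.5260; sum H = 1.8718 bits.
RT = a + bH = 290 + 195·1.8718 = 655.00 ms.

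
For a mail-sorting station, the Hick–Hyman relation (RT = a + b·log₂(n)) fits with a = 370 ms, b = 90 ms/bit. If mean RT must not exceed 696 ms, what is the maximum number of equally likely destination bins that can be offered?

12

Information budget: (696 − 370)/90 = 3.6222 bits, so n ≤ 2^3.6222 = 12.314 → at most 12.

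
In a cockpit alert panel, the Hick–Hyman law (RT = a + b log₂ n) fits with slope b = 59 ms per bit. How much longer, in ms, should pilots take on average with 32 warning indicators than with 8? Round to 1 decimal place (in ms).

Only the slope matters, since a is common to both: ΔRT = b·log₂(n₂/n₁).
log₂(32) − log₂(8) = log₂(32/8) = log₂(4) = 2.
ΔRT = 59 × 2.0000 = 118.000 ms.

118.0 ms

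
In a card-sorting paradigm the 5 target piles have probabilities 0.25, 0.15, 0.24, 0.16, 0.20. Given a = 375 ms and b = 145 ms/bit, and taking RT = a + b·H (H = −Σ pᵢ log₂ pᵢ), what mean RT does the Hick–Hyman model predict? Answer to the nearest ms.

Entropy contributions −pᵢ log₂ pᵢ: 0.5000, 0.4105, 0.4941, 0.4230, 0.4644; sum H = 2.2921 bits.
RT = a + bH = 375 + 145·2.2921 = 707.35 ms.

707 ms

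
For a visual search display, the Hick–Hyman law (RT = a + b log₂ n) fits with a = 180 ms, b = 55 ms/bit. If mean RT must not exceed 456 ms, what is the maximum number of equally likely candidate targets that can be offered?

Set 180 + 55·log₂ n ≤ 456 → log₂ n ≤ (456 − 180)/55 = 5.0182.
So n ≤ 2^5.0182 = 32.406; the largest integer n is 32.

32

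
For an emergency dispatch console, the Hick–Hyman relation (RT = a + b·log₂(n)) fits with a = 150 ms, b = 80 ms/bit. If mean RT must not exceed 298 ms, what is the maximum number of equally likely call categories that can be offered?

3

Information budget: (298 − 150)/80 = 1.8500 bits, so n ≤ 2^1.8500 = 3.605 → at most 3.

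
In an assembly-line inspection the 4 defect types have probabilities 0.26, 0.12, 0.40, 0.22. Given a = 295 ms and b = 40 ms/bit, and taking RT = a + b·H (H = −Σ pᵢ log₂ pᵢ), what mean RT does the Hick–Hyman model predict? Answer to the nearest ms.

370 ms

Entropy contributions −pᵢ log₂ pᵢ: 0.5053, 0.3671, 0.5288, 0.4806; sum H = 1.8817 bits.
RT = a + bH = 295 + 40·1.8817 = 370.27 ms.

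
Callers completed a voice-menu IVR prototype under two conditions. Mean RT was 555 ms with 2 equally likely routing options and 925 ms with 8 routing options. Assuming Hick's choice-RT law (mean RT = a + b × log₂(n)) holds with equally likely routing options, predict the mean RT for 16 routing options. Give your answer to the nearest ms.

Solve the two-equation system in a and b:
  b = (925 − 555) / (log₂ 8 − log₂ 2) = 370 / (3 − 1) = 185 ms/bit
  a = 555 − 185 × 1 = 370 ms
Then RT(16) = 370 + 185 × log₂ 16 = 370 + 185 × 4 ≈ 1110.000 ms.

1110 ms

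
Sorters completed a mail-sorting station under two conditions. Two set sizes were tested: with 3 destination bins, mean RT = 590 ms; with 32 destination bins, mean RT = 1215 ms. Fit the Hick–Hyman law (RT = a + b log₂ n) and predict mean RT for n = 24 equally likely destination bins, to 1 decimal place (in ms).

With log₂ n on the abscissa the relation is linear; from the two conditions:
  b = (1215 − 590) / (log₂ 32 − log₂ 3) = 625 / (5 − 1.5850) = 183.014 ms/bit
  a = 590 − 183.014 × 1.5850 = 299.930 ms
Then RT(24) = 299.930 + 183.014 × log₂ 24 = 299.930 + 183.014 × 4.5850 ≈ 1139.042 ms.

1139.0 ms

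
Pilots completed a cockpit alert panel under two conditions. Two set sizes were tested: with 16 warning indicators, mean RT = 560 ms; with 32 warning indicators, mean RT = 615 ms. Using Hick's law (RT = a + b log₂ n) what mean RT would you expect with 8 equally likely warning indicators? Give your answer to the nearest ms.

Solve the two-equation system in a and b:
  b = (615 − 560) / (log₂ 32 − log₂ 16) = 55 / (5 − 4) = 55 ms/bit
  a = 560 − 55 × 4 = 340 ms
Then RT(8) = 340 + 55 × log₂ 8 = 340 + 55 × 3 ≈ 505.000 ms.

505 ms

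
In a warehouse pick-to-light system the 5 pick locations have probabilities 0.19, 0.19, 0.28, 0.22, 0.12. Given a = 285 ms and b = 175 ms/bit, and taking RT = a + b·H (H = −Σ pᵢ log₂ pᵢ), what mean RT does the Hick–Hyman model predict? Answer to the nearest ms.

683 ms

H = 0.19·log₂(1/0.19) + 0.19·log₂(1/0.19) + 0.28·log₂(1/0.28) + 0.22·log₂(1/0.22) + 0.12·log₂(1/0.12) = 2.2723 bits.
RT = 285 + 175 × 2.2723 = 682.65 ms.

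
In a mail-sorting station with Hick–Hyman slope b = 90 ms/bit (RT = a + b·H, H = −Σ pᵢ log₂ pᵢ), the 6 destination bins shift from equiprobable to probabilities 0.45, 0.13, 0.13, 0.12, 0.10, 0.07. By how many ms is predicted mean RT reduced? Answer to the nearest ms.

Equiprobable entropy H₀ = log₂ 6 = 2.5850 bits.
Skewed entropy H = −Σ pᵢ log₂ pᵢ = 2.2515 bits.
ΔRT = b·(H₀ − H) = 90 × 0.3335 = 30.01 ms.

30 ms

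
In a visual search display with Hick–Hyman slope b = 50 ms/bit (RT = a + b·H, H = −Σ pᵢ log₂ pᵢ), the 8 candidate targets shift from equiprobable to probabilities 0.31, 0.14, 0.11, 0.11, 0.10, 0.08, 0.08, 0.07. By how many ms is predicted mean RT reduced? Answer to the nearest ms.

10 ms

Equiprobable entropy H₀ = log₂ 8 = 3.0000 bits.
Skewed entropy H = −Σ pᵢ log₂ pᵢ = 2.8052 bits.
ΔRT = b·(H₀ − H) = 50 × 0.1948 = 9.74 ms.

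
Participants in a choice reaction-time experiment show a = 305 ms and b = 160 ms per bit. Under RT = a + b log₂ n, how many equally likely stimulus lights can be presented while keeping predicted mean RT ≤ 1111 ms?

160·log₂ n ≤ 1111 − 305 = 806, giving log₂ n ≤ 5.0375 and n ≤ 32.843. The largest whole number is 32.

32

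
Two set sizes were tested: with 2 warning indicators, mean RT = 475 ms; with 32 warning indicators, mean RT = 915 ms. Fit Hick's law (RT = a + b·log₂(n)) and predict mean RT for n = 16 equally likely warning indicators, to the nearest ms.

Solve the two-equation system in a and b:
  b = (915 − 475) / (log₂ 32 − log₂ 2) = 440 / (5 − 1) = 110 ms/bit
  a = 475 − 110 × 1 = 365 ms
Then RT(16) = 365 + 110 × log₂ 16 = 365 + 110 × 4 ≈ 805.000 ms.

805 ms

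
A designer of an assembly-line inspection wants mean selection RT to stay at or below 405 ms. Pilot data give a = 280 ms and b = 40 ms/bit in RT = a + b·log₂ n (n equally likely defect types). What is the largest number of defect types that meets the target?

8

Set 280 + 40·log₂ n ≤ 405 → log₂ n ≤ (405 − 280)/40 = 3.1250.
So n ≤ 2^3.1250 = 8.724; the largest integer n is 8.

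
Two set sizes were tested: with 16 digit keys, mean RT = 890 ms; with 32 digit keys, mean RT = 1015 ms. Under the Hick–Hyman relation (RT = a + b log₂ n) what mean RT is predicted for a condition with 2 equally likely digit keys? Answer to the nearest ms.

Solve the two-equation system in a and b:
  b = (1015 − 890) / (log₂ 32 − log₂ 16) = 125 / (5 − 4) = 125 ms/bit
  a = 890 − 125 × 4 = 390 ms
Then RT(2) = 390 + 125 × log₂ 2 = 390 + 125 × 1 ≈ 515.000 ms.

515 ms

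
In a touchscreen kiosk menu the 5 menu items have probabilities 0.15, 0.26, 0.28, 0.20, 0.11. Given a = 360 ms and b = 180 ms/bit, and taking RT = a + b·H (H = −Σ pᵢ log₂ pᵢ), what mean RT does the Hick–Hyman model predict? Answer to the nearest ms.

764 ms

Entropy contributions −pᵢ log₂ pᵢ: 0.4105, 0.5053, 0.5142, 0.4644, 0.3503; sum H = 2.2447 bits.
RT = a + bH = 360 + 180·2.2447 = 764.05 ms.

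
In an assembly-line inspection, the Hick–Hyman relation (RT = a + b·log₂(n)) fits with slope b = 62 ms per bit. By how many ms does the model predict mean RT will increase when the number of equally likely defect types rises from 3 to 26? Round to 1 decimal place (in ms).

Only the slope matters, since a is common to both: ΔRT = b·log₂(n₂/n₁).
log₂(26) − log₂(3) = 4.7004 − 1.5850 = 3.1155.
ΔRT = 62 × 3.1155 = 193.160 ms.

193.2 ms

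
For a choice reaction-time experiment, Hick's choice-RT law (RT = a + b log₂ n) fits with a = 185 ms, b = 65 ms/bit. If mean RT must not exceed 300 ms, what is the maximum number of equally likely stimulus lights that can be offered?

3

Information budget: (300 − 185)/65 = 1.7692 bits, so n ≤ 2^1.7692 = 3.409 → at most 3.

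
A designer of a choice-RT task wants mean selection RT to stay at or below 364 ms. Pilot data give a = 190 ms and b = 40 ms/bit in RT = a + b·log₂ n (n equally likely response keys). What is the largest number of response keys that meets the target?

20

40·log₂ n ≤ 364 − 190 = 174, giving log₂ n ≤ 4.3500 and n ≤ 20.393. The largest whole number is 20.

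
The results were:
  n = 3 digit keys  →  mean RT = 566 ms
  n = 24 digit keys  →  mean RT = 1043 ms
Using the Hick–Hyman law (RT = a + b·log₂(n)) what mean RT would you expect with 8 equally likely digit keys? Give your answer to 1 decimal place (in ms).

With log₂ n on the abscissa the relation is linear; from the two conditions:
  b = (1043 − 566) / (log₂ 24 − log₂ 3) = 477 / (4.5850 − 1.5850) = 159.000 ms/bit
  a = 566 − 159.000 × 1.5850 = 313.991 ms
Then RT(8) = 313.991 + 159.000 × log₂ 8 = 313.991 + 159.000 × 3 ≈ 790.991 ms.

791.0 ms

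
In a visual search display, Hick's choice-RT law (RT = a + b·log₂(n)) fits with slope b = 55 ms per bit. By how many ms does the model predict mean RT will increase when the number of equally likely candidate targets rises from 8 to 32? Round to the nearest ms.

110 ms

The intercept a cancels: ΔRT = b·(log₂ n₂ − log₂ n₁) = b·log₂(n₂/n₁).
log₂(32) − log₂(8) = log₂(32/8) = log₂(4) = 2.
ΔRT = 55 × 2.0000 = 110.000 ms.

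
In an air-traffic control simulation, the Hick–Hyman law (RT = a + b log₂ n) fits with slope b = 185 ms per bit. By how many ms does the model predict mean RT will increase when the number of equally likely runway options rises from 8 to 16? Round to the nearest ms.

185 ms

Only the slope matters, since a is common to both: ΔRT = b·log₂(n₂/n₁).
log₂(16) − log₂(8) = log₂(16/8) = log₂(2) = 1.
ΔRT = 185 × 1.0000 = 185.000 ms.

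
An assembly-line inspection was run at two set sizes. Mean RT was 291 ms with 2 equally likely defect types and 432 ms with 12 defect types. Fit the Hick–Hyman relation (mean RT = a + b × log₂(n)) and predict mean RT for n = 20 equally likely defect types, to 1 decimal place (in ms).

Fit slope and intercept:
  b = (432 − 291) / (log₂ 12 − log₂ 2) = 141 / (3.5850 − 1) = 54.546 ms/bit
  a = 291 − 54.546 × 1 = 236.454 ms
Then RT(20) = 236.454 + 54.546 × log₂ 20 = 236.454 + 54.546 × 4.3219 ≈ 472.199 ms.

472.2 ms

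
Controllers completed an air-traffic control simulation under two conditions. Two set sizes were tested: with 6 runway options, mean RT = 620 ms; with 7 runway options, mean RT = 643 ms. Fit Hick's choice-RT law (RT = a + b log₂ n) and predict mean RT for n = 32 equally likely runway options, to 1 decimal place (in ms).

869.8 ms

With log₂ n on the abscissa the relation is linear; from the two conditions:
  b = (643 − 620) / (log₂ 7 − log₂ 6) = 23 / (2.8074 − 2.5850) = 103.421 ms/bit
  a = 620 − 103.421 × 2.5850 = 352.661 ms
Then RT(32) = 352.661 + 103.421 × log₂ 32 = 352.661 + 103.421 × 5 ≈ 869.765 ms.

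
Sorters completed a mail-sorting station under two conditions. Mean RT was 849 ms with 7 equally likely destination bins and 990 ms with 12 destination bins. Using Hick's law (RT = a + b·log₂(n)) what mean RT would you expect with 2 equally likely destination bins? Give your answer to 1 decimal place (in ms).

521.3 ms

Solve the two-equation system in a and b:
  b = (990 − 849) / (log₂ 12 − log₂ 7) = 141 / (3.5850 − 2.8074) = 181.325 ms/bit
  a = 849 − 181.325 × 2.8074 = 339.955 ms
Then RT(2) = 339.955 + 181.325 × log₂ 2 = 339.955 + 181.325 × 1 ≈ 521.281 ms.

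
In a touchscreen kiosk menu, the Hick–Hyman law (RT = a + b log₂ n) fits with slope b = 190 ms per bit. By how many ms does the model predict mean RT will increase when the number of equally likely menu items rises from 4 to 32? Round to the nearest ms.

570 ms

The intercept a cancels: ΔRT = b·(log₂ n₂ − log₂ n₁) = b·log₂(n₂/n₁).
log₂(32) − log₂(4) = log₂(32/4) = log₂(8) = 3.
ΔRT = 190 × 3.0000 = 570.000 ms.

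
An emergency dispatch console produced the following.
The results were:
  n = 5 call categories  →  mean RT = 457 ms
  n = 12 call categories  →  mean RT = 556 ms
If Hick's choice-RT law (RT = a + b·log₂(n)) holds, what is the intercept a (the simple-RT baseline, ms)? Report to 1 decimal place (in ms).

275.0 ms

The slope on a log₂ axis is (556 − 457) / (3.5850 − 2.3219) = 78.383 ms/bit.
a = RT₁ − b·log₂ n₁ = 457 − 78.383 × 2.3219 = 275.001 ms.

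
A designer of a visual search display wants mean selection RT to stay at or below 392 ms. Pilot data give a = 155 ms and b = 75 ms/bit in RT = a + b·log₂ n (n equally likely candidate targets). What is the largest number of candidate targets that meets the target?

Set 155 + 75·log₂ n ≤ 392 → log₂ n ≤ (392 − 155)/75 = 3.1600.
So n ≤ 2^3.1600 = 8.938; the largest integer n is 8.

8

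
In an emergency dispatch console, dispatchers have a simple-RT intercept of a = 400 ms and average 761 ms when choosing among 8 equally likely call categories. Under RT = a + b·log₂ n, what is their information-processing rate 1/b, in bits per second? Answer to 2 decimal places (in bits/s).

b = (761 − 400)/log₂ 8 = 361/3 = 120.333 ms per bit = 0.12033 s/bit; the reciprocal is 8.310 bits/s.

8.31 bits/s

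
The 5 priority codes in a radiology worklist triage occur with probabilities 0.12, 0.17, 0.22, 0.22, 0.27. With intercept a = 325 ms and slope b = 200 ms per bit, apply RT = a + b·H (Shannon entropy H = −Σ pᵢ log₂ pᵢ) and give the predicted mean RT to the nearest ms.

780 ms

H = 0.12·log₂(1/0.12) + 0.17·log₂(1/0.17) + 0.22·log₂(1/0.22) + 0.22·log₂(1/0.22) + 0.27·log₂(1/0.27) = 2.2728 bits.
RT = 325 + 200 × 2.2728 = 779.56 ms.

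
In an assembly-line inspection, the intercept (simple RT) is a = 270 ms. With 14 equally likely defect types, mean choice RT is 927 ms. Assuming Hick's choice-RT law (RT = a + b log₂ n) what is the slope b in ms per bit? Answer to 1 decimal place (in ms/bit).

172.6 ms/bit

14 alternatives carry log₂ 14 = 3.8074 bits; the choice cost is 927 − 270 = 657 ms, so b = 657/3.8074 = 172.561 ms/bit.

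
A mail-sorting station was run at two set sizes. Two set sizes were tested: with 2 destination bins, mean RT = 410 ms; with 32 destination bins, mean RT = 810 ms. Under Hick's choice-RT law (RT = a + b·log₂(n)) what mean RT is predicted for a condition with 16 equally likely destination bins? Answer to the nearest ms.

With log₂ n on the abscissa the relation is linear; from the two conditions:
  b = (810 − 410) / (log₂ 32 − log₂ 2) = 400 / (5 − 1) = 100 ms/bit
  a = 410 − 100 × 1 = 310 ms
Then RT(16) = 310 + 100 × log₂ 16 = 310 + 100 × 4 ≈ 710.000 ms.

710 ms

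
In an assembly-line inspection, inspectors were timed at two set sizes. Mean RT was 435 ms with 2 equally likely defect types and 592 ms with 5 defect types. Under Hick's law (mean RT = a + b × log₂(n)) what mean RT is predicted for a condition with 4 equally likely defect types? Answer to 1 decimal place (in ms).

553.8 ms

Fit slope and intercept:
  b = (592 − 435) / (log₂ 5 − log₂ 2) = 157 / (2.3219 − 1) = 118.766 ms/bit
  a = 435 − 118.766 × 1 = 316.234 ms
Then RT(4) = 316.234 + 118.766 × log₂ 4 = 316.234 + 118.766 × 2 ≈ 553.766 ms.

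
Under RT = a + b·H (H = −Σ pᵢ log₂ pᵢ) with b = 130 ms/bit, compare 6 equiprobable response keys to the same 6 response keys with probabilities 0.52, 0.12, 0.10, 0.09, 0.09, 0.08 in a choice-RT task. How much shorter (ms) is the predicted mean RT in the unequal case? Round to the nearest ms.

The RT saving is b·ΔH. Equiprobable H₀ = log₂(6) = 2.5850 bits; with the given probabilities H = 2.1067 bits.
b·(H₀ − H) = 130 × (2.5850 − 2.1067) = 62.18 ms.

62 ms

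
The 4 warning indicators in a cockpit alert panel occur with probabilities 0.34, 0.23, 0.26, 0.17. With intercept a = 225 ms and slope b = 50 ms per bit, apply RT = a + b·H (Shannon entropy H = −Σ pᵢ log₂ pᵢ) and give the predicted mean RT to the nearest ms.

Entropy contributions −pᵢ log₂ pᵢ: 0.5292, 0.4877, 0.5053, 0.4346; sum H = 1.9567 bits.
RT = a + bH = 225 + 50·1.9567 = 322.84 ms.

323 ms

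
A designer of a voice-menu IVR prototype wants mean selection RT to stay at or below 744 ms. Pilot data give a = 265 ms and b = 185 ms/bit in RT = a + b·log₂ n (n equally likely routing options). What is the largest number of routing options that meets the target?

6

185·log₂ n ≤ 744 − 265 = 479, giving log₂ n ≤ 2.5892 and n ≤ 6.018. The largest whole number is 6.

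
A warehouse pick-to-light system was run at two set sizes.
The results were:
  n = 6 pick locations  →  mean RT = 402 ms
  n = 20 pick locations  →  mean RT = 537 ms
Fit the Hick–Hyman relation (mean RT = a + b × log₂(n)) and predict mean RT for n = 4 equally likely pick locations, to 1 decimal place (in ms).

Fit slope and intercept:
  b = (537 − 402) / (log₂ 20 − log₂ 6) = 135 / (4.3219 − 2.5850) = 77.722 ms/bit
  a = 402 − 77.722 × 2.5850 = 201.092 ms
Then RT(4) = 201.092 + 77.722 × log₂ 4 = 201.092 + 77.722 × 2 ≈ 356.536 ms.

356.5 ms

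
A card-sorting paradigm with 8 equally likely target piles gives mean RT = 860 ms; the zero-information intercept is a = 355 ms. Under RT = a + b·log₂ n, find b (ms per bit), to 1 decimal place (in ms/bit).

log₂(8) = 3 bits.
b = (RT − a)/log₂ n = (860 − 355) / 3 = 168.333 ms/bit.

168.3 ms/bit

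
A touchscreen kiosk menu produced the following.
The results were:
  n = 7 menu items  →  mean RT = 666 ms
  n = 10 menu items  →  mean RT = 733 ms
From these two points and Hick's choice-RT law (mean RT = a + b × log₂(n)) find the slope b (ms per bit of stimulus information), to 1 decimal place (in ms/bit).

b = (RT₂ − RT₁)/(log₂ n₂ − log₂ n₁) = (733 − 666)/(3.3219 − 2.8074) = 130.205 ms/bit.

130.2 ms/bit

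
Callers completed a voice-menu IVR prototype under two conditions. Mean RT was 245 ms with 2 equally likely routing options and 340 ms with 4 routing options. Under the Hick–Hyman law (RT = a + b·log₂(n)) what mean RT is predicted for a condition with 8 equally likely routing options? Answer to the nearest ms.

435 ms

Fit slope and intercept:
  b = (340 − 245) / (log₂ 4 − log₂ 2) = 95 / (2 − 1) = 95 ms/bit
  a = 245 − 95 × 1 = 150 ms
Then RT(8) = 150 + 95 × log₂ 8 = 150 + 95 × 3 ≈ 435.000 ms.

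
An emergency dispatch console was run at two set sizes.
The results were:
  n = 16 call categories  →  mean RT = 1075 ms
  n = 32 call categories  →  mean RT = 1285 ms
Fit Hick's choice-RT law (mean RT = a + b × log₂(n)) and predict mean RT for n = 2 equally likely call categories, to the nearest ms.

Solve the two-equation system in a and b:
  b = (1285 − 1075) / (log₂ 32 − log₂ 16) = 210 / (5 − 4) = 210 ms/bit
  a = 1075 − 210 × 4 = 235 ms
Then RT(2) = 235 + 210 × log₂ 2 = 235 + 210 × 1 ≈ 445.000 ms.

445 ms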